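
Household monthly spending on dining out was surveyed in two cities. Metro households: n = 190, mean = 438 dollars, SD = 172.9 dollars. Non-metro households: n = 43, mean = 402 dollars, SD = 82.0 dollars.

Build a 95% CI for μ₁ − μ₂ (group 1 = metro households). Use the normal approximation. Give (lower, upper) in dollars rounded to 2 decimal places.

Per-group SEs: s₁/√n₁ = 172.9/√190 = 12.5435, s₂/√n₂ = 82.0/√43 = 12.5049.
Unpooled SE of the difference: √(157.33939225 + 156.37252401) = 17.7119.
Margin of error = z* · SE = 1.960 × 17.7119 = 34.7153.
x̄₁ − x̄₂ = 438 − 402 = 36.0000.
CI: 36.0000 ± 34.7153 = (1.28, 70.72).

(1.28, 70.72)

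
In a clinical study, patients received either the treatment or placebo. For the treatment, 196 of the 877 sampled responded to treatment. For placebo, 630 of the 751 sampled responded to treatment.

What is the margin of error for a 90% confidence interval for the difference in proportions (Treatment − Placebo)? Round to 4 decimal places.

Sample proportions: 196/877 = 0.2235, 630/751 = 0.8389.
Each SE is √(p̂(1−p̂)/n): √(0.2235·0.7765/877) = 0.01407 and √(0.8389·0.1611/751) = 0.01341.
SE(p̂₁ − p̂₂) = √(SE₁² + SE₂²) = √(0.0001979649 + 0.0001798281) = 0.01944, since the two samples are independent.
At 90% confidence z* = 1.645; margin = 1.645 × 0.01944 = 0.03198.

0.0320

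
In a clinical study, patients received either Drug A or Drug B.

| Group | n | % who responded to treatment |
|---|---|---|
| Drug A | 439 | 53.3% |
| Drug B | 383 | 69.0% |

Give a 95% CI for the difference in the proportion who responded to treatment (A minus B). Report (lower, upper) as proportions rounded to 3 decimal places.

The two standard errors are √(0.5330×0.4670/439) = 0.02381 and √(0.6900×0.3100/383) = 0.02363.
Because the samples are independent, SE_diff = √(0.02381² + 0.02363²) = 0.03355.
Using z* = 1.960 for 95%, ME = 1.960 × 0.03355 = 0.06576.
p̂₁ − p̂₂ = -0.1570; interval -0.1570 ± 0.06576 gives (-0.223, -0.091).

(-0.223, -0.091)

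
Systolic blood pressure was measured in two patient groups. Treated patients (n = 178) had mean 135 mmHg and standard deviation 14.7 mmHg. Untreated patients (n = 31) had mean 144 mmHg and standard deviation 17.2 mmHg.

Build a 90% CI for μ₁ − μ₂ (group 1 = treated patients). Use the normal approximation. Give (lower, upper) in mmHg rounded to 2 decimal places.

(-14.40, -3.60)

Per-group SEs: s₁/√n₁ = 14.7/√178 = 1.1018, s₂/√n₂ = 17.2/√31 = 3.0892.
Unpooled SE of the difference: √(1.21396324 + 9.54315664) = 3.2798.
Margin of error = z* · SE = 1.645 × 3.2798 = 5.3953.
x̄₁ − x̄₂ = 135 − 144 = -9.0000.
CI: -9.0000 ± 5.3953 = (-14.40, -3.60).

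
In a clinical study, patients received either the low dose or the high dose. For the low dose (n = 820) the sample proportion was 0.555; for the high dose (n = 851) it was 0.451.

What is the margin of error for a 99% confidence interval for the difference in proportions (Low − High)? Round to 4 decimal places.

Each SE is √(p̂(1−p̂)/n): √(0.5550·0.4450/820) = 0.01735 and √(0.4510·0.5490/851) = 0.01706.
SE(p̂₁ − p̂₂) = √(SE₁² + SE₂²) = √(0.0003010225 + 0.0002910436) = 0.02433, since the two samples are independent.
At 99% confidence z* = 2.576; margin = 2.576 × 0.02433 = 0.06267.

0.0627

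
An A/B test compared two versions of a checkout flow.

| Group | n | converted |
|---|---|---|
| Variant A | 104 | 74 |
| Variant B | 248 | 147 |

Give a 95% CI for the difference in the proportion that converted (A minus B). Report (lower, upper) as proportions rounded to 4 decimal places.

(0.0124, 0.2252)

Sample proportions: 74/104 = 0.7115, 147/248 = 0.5927.
Each SE is √(p̂(1−p̂)/n): √(0.7115·0.2885/104) = 0.04443 and √(0.5927·0.4073/248) = 0.03120.
SE(p̂₁ − p̂₂) = √(SE₁² + SE₂²) = √(0.0019740249 + 0.00097344) = 0.05429, since the two samples are independent.
At 95% confidence z* = 1.960; margin = 1.960 × 0.05429 = 0.10641.
The difference is 0.7115 − 0.5927 = 0.1188, so the interval is 0.1188 ± 0.10641 = (0.0124, 0.2252).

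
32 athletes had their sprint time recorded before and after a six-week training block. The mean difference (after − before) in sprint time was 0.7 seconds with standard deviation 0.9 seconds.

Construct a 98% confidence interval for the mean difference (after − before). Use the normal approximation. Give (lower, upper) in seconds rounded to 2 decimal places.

Paired design: SE = s_d/√n = 0.9/√32 = 0.1591.
z* = 2.326; margin of error = 2.326 × 0.1591 = 0.3701.
0.7 ± 0.3701 → (0.33, 1.07).

(0.33, 1.07)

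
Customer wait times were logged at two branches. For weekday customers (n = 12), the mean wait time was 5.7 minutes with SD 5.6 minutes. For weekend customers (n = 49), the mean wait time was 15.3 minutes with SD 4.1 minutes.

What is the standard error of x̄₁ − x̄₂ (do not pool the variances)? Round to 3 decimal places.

1.719

Standard errors of each mean: 5.6/√12 = 1.6166 and 4.1/√49 = 0.5857.
SE(x̄₁ − x̄₂) = √(1.6166² + 0.5857²) = 1.7194 for independent samples with unequal variances.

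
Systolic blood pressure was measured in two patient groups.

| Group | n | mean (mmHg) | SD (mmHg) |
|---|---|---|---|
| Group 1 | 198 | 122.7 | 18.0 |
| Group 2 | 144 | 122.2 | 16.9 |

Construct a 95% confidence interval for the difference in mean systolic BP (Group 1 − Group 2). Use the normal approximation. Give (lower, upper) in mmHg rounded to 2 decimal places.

(-3.23, 4.23)

Standard errors of each mean: 18.0/√198 = 1.2792 and 16.9/√144 = 1.4083.
SE(x̄₁ − x̄₂) = √(1.2792² + 1.4083²) = 1.9025 for independent samples with unequal variances.
With z* = 1.960, the margin is 1.960 × 1.9025 = 3.7289.
x̄₁ − x̄₂ = 122.7 − 122.2 = 0.5000; the interval is 0.5000 ± 3.7289 = (-3.23, 4.23).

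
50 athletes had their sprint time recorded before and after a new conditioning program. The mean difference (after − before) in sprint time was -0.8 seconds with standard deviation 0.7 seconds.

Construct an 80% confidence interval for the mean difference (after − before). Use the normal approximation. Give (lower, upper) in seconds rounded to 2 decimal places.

(-0.93, -0.67)

This is a matched-pairs design, so SE = s_d/√n = 0.7/√50 = 0.0990.
Margin = 1.282 × 0.0990 = 0.1269; the interval is -0.8 ± 0.1269 = (-0.93, -0.67).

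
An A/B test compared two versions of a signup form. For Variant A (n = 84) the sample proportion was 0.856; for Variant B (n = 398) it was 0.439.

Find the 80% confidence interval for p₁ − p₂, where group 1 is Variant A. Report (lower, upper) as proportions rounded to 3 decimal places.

(0.358, 0.476)

The two standard errors are √(0.8560×0.1440/84) = 0.03831 and √(0.4390×0.5610/398) = 0.02488.
Because the samples are independent, SE_diff = √(0.03831² + 0.02488²) = 0.04568.
Using z* = 1.282 for 80%, ME = 1.282 × 0.04568 = 0.05856.
p̂₁ − p̂₂ = 0.4170; interval 0.4170 ± 0.05856 gives (0.358, 0.476).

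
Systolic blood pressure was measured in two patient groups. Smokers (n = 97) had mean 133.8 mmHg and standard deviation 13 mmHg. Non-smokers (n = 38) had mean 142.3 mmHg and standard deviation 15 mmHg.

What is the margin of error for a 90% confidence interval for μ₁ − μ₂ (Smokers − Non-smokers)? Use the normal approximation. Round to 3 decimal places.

4.554

Standard errors of each mean: 13/√97 = 1.3200 and 15/√38 = 2.4333.
SE(x̄₁ − x̄₂) = √(1.3200² + 2.4333²) = 2.7683 for independent samples with unequal variances.
With z* = 1.645, the margin is 1.645 × 2.7683 = 4.5539.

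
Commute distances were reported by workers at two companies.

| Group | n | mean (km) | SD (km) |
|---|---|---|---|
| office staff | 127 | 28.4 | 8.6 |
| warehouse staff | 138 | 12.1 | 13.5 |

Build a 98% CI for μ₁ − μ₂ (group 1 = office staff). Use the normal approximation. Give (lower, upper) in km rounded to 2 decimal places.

(13.09, 19.51)

Per-group SEs: s₁/√n₁ = 8.6/√127 = 0.7631, s₂/√n₂ = 13.5/√138 = 1.1492.
Unpooled SE of the difference: √(0.58232161 + 1.32066064) = 1.3795.
Margin of error = z* · SE = 2.326 × 1.3795 = 3.2087.
x̄₁ − x̄₂ = 28.4 − 12.1 = 16.3000.
CI: 16.3000 ± 3.2087 = (13.09, 19.51).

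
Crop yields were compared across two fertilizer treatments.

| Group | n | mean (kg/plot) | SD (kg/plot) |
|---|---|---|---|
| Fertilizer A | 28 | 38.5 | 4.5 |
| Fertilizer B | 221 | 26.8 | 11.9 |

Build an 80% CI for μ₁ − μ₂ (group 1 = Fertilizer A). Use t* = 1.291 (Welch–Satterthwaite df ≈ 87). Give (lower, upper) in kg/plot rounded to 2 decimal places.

Standard errors of each mean: 4.5/√28 = 0.8504 and 11.9/√221 = 0.8005.
SE(x̄₁ − x̄₂) = √(0.8504² + 0.8005²) = 1.1679 for independent samples with unequal variances.
With t* = 1.291, the margin is 1.291 × 1.1679 = 1.5078.
x̄₁ − x̄₂ = 38.5 − 26.8 = 11.7000; the interval is 11.7000 ± 1.5078 = (10.19, 13.21).

(10.19, 13.21)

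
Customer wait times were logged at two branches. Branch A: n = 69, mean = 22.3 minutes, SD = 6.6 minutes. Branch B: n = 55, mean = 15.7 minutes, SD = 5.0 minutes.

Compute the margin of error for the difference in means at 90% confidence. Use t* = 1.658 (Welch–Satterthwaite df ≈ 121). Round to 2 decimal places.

Per-group SEs: s₁/√n₁ = 6.6/√69 = 0.7945, s₂/√n₂ = 5.0/√55 = 0.6742.
Unpooled SE of the difference: √(0.63123025 + 0.45454564) = 1.0420.
Margin of error = t* · SE = 1.658 × 1.0420 = 1.7276.

1.73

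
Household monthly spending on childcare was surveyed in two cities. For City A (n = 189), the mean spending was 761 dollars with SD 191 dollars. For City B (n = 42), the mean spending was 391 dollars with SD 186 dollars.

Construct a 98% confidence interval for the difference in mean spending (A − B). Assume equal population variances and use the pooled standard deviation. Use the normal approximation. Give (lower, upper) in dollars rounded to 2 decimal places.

(294.56, 445.44)

s_p = √[((n₁−1)s₁² + (n₂−1)s₂²)/(n₁+n₂−2)] = √[(188·191² + 41·186²)/229] = 190.1145.
SE = 190.1145·√(1/189 + 1/42) = 32.4314.
With z* = 2.326, margin = 2.326 × 32.4314 = 75.4354.
x̄₁ − x̄₂ = 761 − 391 = 370.0000; interval 370.0000 ± 75.4354 = (294.56, 445.44).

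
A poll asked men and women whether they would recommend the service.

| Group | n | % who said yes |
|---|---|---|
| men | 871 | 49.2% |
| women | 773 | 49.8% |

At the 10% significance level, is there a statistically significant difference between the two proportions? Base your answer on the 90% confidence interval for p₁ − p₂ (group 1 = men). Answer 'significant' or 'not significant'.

not significant

SE₁ = √(p̂₁(1−p̂₁)/n₁) = √(0.4920·0.5080/871) = 0.01694; SE₂ = √(0.4980·0.5020/773) = 0.01798.
Independent samples: SE of the difference = √(SE₁² + SE₂²) = √(0.0002869636 + 0.0003232804) = 0.02470.
z* for 90% confidence is 1.645, so the margin of error is 1.645 × 0.02470 = 0.04063.
Point estimate p̂₁ − p̂₂ = 0.4920 − 0.4980 = -0.0060.
-0.0060 ± 0.04063 → (-0.04663, 0.03463).
The interval (-0.04663, 0.03463) contains 0, so the difference is not significant.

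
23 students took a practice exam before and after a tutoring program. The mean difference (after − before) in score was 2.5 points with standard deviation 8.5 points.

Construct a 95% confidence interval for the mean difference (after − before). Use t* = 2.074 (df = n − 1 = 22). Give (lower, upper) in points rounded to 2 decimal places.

(-1.18, 6.18)

This is a matched-pairs design, so SE = s_d/√n = 8.5/√23 = 1.7724.
Margin = 2.074 × 1.7724 = 3.6760; the interval is 2.5 ± 3.6760 = (-1.18, 6.18).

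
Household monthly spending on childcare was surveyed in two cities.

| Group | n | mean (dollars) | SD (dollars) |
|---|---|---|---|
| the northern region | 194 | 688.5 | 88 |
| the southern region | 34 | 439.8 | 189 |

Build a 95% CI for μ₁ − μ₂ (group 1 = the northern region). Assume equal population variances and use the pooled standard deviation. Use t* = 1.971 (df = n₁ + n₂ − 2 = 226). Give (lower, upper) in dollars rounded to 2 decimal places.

(208.84, 288.56)

Pooled variance s_p² = [193·88² + 33·189²] / (194+34−2) = 11829.1372, so s_p = 108.7618.
SE_diff = s_p·√(1/n₁ + 1/n₂) = 108.7618·√(1/194 + 1/34) = 20.2210.
t* = 1.971; margin = 1.971 × 20.2210 = 39.8556.
Difference = 688.5 − 439.8 = 248.7000.
248.7000 ± 39.8556 → (208.84, 288.56).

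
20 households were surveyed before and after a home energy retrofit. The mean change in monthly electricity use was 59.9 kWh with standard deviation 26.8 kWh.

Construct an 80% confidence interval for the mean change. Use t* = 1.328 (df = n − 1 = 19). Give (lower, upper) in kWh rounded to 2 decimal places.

Paired design: SE = s_d/√n = 26.8/√20 = 5.9927.
t* = 1.328; margin of error = 1.328 × 5.9927 = 7.9583.
59.9 ± 7.9583 → (51.94, 67.86).

(51.94, 67.86)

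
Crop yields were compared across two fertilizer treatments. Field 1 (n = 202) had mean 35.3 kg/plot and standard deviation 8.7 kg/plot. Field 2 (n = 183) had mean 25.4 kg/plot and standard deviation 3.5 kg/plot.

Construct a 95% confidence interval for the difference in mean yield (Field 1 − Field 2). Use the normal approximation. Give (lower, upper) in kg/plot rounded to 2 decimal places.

Per-group SEs: s₁/√n₁ = 8.7/√202 = 0.6121, s₂/√n₂ = 3.5/√183 = 0.2587.
Unpooled SE of the difference: √(0.37466641 + 0.06692569) = 0.6645.
Margin of error = z* · SE = 1.960 × 0.6645 = 1.3024.
x̄₁ − x̄₂ = 35.3 − 25.4 = 9.9000.
CI: 9.9000 ± 1.3024 = (8.60, 11.20).

(8.60, 11.20)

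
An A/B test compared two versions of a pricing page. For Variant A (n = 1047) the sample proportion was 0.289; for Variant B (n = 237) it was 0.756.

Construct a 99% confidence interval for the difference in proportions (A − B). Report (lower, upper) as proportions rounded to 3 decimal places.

The two standard errors are √(0.2890×0.7110/1047) = 0.01401 and √(0.7560×0.2440/237) = 0.02790.
Because the samples are independent, SE_diff = √(0.01401² + 0.02790²) = 0.03122.
Using z* = 2.576 for 99%, ME = 2.576 × 0.03122 = 0.08042.
p̂₁ − p̂₂ = -0.4670; interval -0.4670 ± 0.08042 gives (-0.547, -0.387).

(-0.547, -0.387)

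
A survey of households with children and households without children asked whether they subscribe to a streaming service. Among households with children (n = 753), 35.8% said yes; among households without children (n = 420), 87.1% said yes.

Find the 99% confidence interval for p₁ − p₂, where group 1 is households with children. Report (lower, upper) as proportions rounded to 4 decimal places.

Each SE is √(p̂(1−p̂)/n): √(0.3580·0.6420/753) = 0.01747 and √(0.8710·0.1290/420) = 0.01636.
SE(p̂₁ − p̂₂) = √(SE₁² + SE₂²) = √(0.0003052009 + 0.0002676496) = 0.02393, since the two samples are independent.
At 99% confidence z* = 2.576; margin = 2.576 × 0.02393 = 0.06164.
The difference is 0.3580 − 0.8710 = -0.5130, so the interval is -0.5130 ± 0.06164 = (-0.5746, -0.4514).

(-0.5746, -0.4514)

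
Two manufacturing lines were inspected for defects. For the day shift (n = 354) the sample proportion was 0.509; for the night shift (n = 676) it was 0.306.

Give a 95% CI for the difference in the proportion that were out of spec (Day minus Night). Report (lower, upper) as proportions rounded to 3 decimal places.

The two standard errors are √(0.5090×0.4910/354) = 0.02657 and √(0.3060×0.6940/676) = 0.01772.
Because the samples are independent, SE_diff = √(0.02657² + 0.01772²) = 0.03194.
Using z* = 1.960 for 95%, ME = 1.960 × 0.03194 = 0.06260.
p̂₁ − p̂₂ = 0.2030; interval 0.2030 ± 0.06260 gives (0.140, 0.266).

(0.140, 0.266)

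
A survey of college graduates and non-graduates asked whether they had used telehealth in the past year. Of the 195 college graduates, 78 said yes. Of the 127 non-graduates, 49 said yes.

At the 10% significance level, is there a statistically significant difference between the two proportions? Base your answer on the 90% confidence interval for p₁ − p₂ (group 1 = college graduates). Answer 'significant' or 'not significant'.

not significant

p̂₁ = 78/195 = 0.4000 and p̂₂ = 49/127 = 0.3858.
SE₁ = √(p̂₁(1−p̂₁)/n₁) = √(0.4000·0.6000/195) = 0.03508; SE₂ = √(0.3858·0.6142/127) = 0.04320.
Independent samples: SE of the difference = √(SE₁² + SE₂²) = √(0.0012306064 + 0.00186624) = 0.05565.
z* for 90% confidence is 1.645, so the margin of error is 1.645 × 0.05565 = 0.09154.
Point estimate p̂₁ − p̂₂ = 0.4000 − 0.3858 = 0.0142.
0.0142 ± 0.09154 → (-0.07734, 0.10574).
The interval (-0.07734, 0.10574) contains 0, so the difference is not significant.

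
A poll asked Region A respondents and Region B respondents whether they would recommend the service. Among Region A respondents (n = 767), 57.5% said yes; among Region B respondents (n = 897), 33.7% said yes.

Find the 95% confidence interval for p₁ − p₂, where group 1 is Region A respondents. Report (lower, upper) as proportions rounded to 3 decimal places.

SE₁ = √(p̂₁(1−p̂₁)/n₁) = √(0.5750·0.4250/767) = 0.01785; SE₂ = √(0.3370·0.6630/897) = 0.01578.
Independent samples: SE of the difference = √(SE₁² + SE₂²) = √(0.0003186225 + 0.0002490084) = 0.02383.
z* for 95% confidence is 1.960, so the margin of error is 1.960 × 0.02383 = 0.04671.
Point estimate p̂₁ − p̂₂ = 0.5750 − 0.3370 = 0.2380.
0.2380 ± 0.04671 → (0.191, 0.285).

(0.191, 0.285)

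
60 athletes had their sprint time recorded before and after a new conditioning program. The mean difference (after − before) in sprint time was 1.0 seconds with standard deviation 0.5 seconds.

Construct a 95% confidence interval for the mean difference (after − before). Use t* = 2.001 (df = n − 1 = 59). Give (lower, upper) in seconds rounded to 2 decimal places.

This is a matched-pairs design, so SE = s_d/√n = 0.5/√60 = 0.0645.
Margin = 2.001 × 0.0645 = 0.1291; the interval is 1.0 ± 0.1291 = (0.87, 1.13).

(0.87, 1.13)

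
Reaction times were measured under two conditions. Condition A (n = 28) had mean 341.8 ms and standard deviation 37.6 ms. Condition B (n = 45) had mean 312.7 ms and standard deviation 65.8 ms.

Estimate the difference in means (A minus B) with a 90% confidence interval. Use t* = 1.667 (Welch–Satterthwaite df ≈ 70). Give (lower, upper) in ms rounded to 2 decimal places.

Standard errors of each mean: 37.6/√28 = 7.1057 and 65.8/√45 = 9.8089.
SE(x̄₁ − x̄₂) = √(7.1057² + 9.8089²) = 12.1122 for independent samples with unequal variances.
With t* = 1.667, the margin is 1.667 × 12.1122 = 20.1910.
x̄₁ − x̄₂ = 341.8 − 312.7 = 29.1000; the interval is 29.1000 ± 20.1910 = (8.91, 49.29).

(8.91, 49.29)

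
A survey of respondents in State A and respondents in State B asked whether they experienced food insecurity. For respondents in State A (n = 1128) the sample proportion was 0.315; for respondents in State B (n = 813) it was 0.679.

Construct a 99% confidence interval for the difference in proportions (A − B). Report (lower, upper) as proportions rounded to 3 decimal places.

(-0.419, -0.309)

Each SE is √(p̂(1−p̂)/n): √(0.3150·0.6850/1128) = 0.01383 and √(0.6790·0.3210/813) = 0.01637.
SE(p̂₁ − p̂₂) = √(SE₁² + SE₂²) = √(0.0001912689 + 0.0002679769) = 0.02143, since the two samples are independent.
At 99% confidence z* = 2.576; margin = 2.576 × 0.02143 = 0.05520.
The difference is 0.3150 − 0.6790 = -0.3640, so the interval is -0.3640 ± 0.05520 = (-0.419, -0.309).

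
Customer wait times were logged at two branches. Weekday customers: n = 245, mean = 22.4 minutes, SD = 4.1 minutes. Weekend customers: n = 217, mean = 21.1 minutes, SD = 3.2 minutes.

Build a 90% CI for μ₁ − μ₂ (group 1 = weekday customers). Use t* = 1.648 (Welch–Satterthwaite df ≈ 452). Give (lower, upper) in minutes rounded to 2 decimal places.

Standard errors of each mean: 4.1/√245 = 0.2619 and 3.2/√217 = 0.2172.
SE(x̄₁ − x̄₂) = √(0.2619² + 0.2172²) = 0.3402 for independent samples with unequal variances.
With t* = 1.648, the margin is 1.648 × 0.3402 = 0.5606.
x̄₁ − x̄₂ = 22.4 − 21.1 = 1.3000; the interval is 1.3000 ± 0.5606 = (0.74, 1.86).

(0.74, 1.86)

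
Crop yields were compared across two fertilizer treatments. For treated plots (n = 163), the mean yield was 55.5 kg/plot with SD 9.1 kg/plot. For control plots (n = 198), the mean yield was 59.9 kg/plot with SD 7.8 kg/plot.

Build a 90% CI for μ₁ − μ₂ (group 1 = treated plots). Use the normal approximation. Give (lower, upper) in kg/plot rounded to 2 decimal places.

Standard errors of each mean: 9.1/√163 = 0.7128 and 7.8/√198 = 0.5543.
SE(x̄₁ − x̄₂) = √(0.7128² + 0.5543²) = 0.9030 for independent samples with unequal variances.
With z* = 1.645, the margin is 1.645 × 0.9030 = 1.4854.
x̄₁ − x̄₂ = 55.5 − 59.9 = -4.4000; the interval is -4.4000 ± 1.4854 = (-5.89, -2.91).

(-5.89, -2.91)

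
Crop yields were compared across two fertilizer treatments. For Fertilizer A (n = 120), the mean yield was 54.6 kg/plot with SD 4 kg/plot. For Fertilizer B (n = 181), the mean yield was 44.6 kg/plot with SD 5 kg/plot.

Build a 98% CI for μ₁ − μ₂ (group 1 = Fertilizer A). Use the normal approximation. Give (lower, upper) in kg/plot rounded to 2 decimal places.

(8.79, 11.21)

Per-group SEs: s₁/√n₁ = 4/√120 = 0.3651, s₂/√n₂ = 5/√181 = 0.3716.
Unpooled SE of the difference: √(0.13329801 + 0.13808656) = 0.5209.
Margin of error = z* · SE = 2.326 × 0.5209 = 1.2116.
x̄₁ − x̄₂ = 54.6 − 44.6 = 10.0000.
CI: 10.0000 ± 1.2116 = (8.79, 11.21).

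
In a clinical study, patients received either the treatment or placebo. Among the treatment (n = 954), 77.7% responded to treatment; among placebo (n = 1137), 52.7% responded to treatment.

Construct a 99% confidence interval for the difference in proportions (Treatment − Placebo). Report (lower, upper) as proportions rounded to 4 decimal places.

(0.1984, 0.3016)

The two standard errors are √(0.7770×0.2230/954) = 0.01348 and √(0.5270×0.4730/1137) = 0.01481.
Because the samples are independent, SE_diff = √(0.01348² + 0.01481²) = 0.02003.
Using z* = 2.576 for 99%, ME = 2.576 × 0.02003 = 0.05160.
p̂₁ − p̂₂ = 0.2500; interval 0.2500 ± 0.05160 gives (0.1984, 0.3016).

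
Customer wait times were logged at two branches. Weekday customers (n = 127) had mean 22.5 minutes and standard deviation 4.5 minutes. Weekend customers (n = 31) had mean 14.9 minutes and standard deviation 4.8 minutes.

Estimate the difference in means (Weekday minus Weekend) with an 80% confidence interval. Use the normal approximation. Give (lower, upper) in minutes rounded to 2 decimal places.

Standard errors of each mean: 4.5/√127 = 0.3993 and 4.8/√31 = 0.8621.
SE(x̄₁ − x̄₂) = √(0.3993² + 0.8621²) = 0.9501 for independent samples with unequal variances.
With z* = 1.282, the margin is 1.282 × 0.9501 = 1.2180.
x̄₁ − x̄₂ = 22.5 − 14.9 = 7.6000; the interval is 7.6000 ± 1.2180 = (6.38, 8.82).

(6.38, 8.82)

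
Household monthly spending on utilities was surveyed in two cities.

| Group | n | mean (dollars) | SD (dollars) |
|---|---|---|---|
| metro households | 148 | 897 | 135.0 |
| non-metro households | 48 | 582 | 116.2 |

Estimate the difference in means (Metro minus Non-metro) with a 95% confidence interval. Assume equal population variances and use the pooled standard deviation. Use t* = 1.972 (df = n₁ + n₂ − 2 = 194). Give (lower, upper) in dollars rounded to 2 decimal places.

s_p = √[((n₁−1)s₁² + (n₂−1)s₂²)/(n₁+n₂−2)] = √[(147·135.0² + 47·116.2²)/194] = 130.6938.
SE = 130.6938·√(1/148 + 1/48) = 21.7086.
With t* = 1.972, margin = 1.972 × 21.7086 = 42.8094.
x̄₁ − x̄₂ = 897 − 582 = 315.0000; interval 315.0000 ± 42.8094 = (272.19, 357.81).

(272.19, 357.81)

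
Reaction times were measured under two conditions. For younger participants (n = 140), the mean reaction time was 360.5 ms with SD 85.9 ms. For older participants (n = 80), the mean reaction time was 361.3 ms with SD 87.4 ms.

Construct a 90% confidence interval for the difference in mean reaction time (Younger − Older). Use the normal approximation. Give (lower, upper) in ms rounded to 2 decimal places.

Standard errors of each mean: 85.9/√140 = 7.2599 and 87.4/√80 = 9.7716.
SE(x̄₁ − x̄₂) = √(7.2599² + 9.7716²) = 12.1733 for independent samples with unequal variances.
With z* = 1.645, the margin is 1.645 × 12.1733 = 20.0251.
x̄₁ − x̄₂ = 360.5 − 361.3 = -0.8000; the interval is -0.8000 ± 20.0251 = (-20.83, 19.23).

(-20.83, 19.23)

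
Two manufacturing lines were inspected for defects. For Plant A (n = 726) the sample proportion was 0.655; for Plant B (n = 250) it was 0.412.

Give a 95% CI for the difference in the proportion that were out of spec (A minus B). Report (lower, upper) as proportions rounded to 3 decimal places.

SE₁ = √(p̂₁(1−p̂₁)/n₁) = √(0.6550·0.3450/726) = 0.01764; SE₂ = √(0.4120·0.5880/250) = 0.03113.
Independent samples: SE of the difference = √(SE₁² + SE₂²) = √(0.0003111696 + 0.0009690769) = 0.03578.
z* for 95% confidence is 1.960, so the margin of error is 1.960 × 0.03578 = 0.07013.
Point estimate p̂₁ − p̂₂ = 0.6550 − 0.4120 = 0.2430.
0.2430 ± 0.07013 → (0.173, 0.313).

(0.173, 0.313)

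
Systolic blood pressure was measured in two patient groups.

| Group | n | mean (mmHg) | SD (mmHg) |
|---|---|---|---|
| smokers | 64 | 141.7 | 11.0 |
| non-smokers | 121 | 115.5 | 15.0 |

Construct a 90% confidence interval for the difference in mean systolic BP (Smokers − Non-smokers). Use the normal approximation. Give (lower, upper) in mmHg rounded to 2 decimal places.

Standard errors of each mean: 11.0/√64 = 1.3750 and 15.0/√121 = 1.3636.
SE(x̄₁ − x̄₂) = √(1.3750² + 1.3636²) = 1.9365 for independent samples with unequal variances.
With z* = 1.645, the margin is 1.645 × 1.9365 = 3.1855.
x̄₁ − x̄₂ = 141.7 − 115.5 = 26.2000; the interval is 26.2000 ± 3.1855 = (23.01, 29.39).

(23.01, 29.39)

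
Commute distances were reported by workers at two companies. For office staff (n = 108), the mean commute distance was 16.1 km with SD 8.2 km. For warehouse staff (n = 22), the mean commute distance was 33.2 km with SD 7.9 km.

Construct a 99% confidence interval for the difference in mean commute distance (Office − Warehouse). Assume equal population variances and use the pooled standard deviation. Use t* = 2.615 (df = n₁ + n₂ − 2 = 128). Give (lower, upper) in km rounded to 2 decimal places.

Pooled variance s_p² = [107·8.2² + 21·7.9²] / (108+22−2) = 66.4476, so s_p = 8.1515.
SE_diff = s_p·√(1/n₁ + 1/n₂) = 8.1515·√(1/108 + 1/22) = 1.9067.
t* = 2.615; margin = 2.615 × 1.9067 = 4.9860.
Difference = 16.1 − 33.2 = -17.1000.
-17.1000 ± 4.9860 → (-22.09, -12.11).

(-22.09, -12.11)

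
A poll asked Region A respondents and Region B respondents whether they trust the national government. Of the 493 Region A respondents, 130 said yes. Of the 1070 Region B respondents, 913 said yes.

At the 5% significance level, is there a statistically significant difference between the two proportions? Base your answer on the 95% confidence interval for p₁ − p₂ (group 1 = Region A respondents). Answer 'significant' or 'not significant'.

significant

p̂₁ = 130/493 = 0.2637 and p̂₂ = 913/1070 = 0.8533.
SE₁ = √(p̂₁(1−p̂₁)/n₁) = √(0.2637·0.7363/493) = 0.01985; SE₂ = √(0.8533·0.1467/1070) = 0.01082.
Independent samples: SE of the difference = √(SE₁² + SE₂²) = √(0.0003940225 + 0.0001170724) = 0.02261.
z* for 95% confidence is 1.960, so the margin of error is 1.960 × 0.02261 = 0.04432.
Point estimate p̂₁ − p̂₂ = 0.2637 − 0.8533 = -0.5896.
-0.5896 ± 0.04432 → (-0.63392, -0.54528).
The interval (-0.63392, -0.54528) does not contain 0, so the difference is significant.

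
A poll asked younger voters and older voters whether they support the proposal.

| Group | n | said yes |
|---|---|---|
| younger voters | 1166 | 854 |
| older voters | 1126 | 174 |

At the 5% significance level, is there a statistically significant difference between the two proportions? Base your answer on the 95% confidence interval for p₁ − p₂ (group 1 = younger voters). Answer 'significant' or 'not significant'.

First, p̂₁ = 854/1166 = 0.7324; p̂₂ = 174/1126 = 0.1545.
The two standard errors are √(0.7324×0.2676/1166) = 0.01296 and √(0.1545×0.8455/1126) = 0.01077.
Because the samples are independent, SE_diff = √(0.01296² + 0.01077²) = 0.01685.
Using z* = 1.960 for 95%, ME = 1.960 × 0.01685 = 0.03303.
p̂₁ − p̂₂ = 0.5779; interval 0.5779 ± 0.03303 gives (0.54487, 0.61093).
The interval (0.54487, 0.61093) does not contain 0, so the difference is significant.

significant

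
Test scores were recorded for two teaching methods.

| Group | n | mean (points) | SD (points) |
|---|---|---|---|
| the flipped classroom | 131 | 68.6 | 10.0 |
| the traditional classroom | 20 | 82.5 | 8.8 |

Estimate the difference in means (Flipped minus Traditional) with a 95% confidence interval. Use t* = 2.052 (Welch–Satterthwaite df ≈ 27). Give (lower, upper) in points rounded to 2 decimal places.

(-18.32, -9.48)

Standard errors of each mean: 10.0/√131 = 0.8737 and 8.8/√20 = 1.9677.
SE(x̄₁ − x̄₂) = √(0.8737² + 1.9677²) = 2.1530 for independent samples with unequal variances.
With t* = 2.052, the margin is 2.052 × 2.1530 = 4.4180.
x̄₁ − x̄₂ = 68.6 − 82.5 = -13.9000; the interval is -13.9000 ± 4.4180 = (-18.32, -9.48).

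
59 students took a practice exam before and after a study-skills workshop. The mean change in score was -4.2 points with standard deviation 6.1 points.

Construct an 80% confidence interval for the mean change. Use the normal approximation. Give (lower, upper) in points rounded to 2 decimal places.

Paired design: SE = s_d/√n = 6.1/√59 = 0.7942.
z* = 1.282; margin of error = 1.282 × 0.7942 = 1.0182.
-4.2 ± 1.0182 → (-5.22, -3.18).

(-5.22, -3.18)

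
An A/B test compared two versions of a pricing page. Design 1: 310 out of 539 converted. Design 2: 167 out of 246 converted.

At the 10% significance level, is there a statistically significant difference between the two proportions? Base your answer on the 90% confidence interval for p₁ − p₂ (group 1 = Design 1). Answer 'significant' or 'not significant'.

significant

First, p̂₁ = 310/539 = 0.5751; p̂₂ = 167/246 = 0.6789.
The two standard errors are √(0.5751×0.4249/539) = 0.02129 and √(0.6789×0.3211/246) = 0.02977.
Because the samples are independent, SE_diff = √(0.02129² + 0.02977²) = 0.03660.
Using z* = 1.645 for 90%, ME = 1.645 × 0.03660 = 0.06021.
p̂₁ − p̂₂ = -0.1038; interval -0.1038 ± 0.06021 gives (-0.16401, -0.04359).
The interval (-0.16401, -0.04359) does not contain 0, so the difference is significant.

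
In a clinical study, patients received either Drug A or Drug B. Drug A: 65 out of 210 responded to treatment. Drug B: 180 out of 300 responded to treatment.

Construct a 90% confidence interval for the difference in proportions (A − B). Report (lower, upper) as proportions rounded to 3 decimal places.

p̂₁ = 65/210 = 0.3095 and p̂₂ = 180/300 = 0.6000.
SE₁ = √(p̂₁(1−p̂₁)/n₁) = √(0.3095·0.6905/210) = 0.03190; SE₂ = √(0.6000·0.4000/300) = 0.02828.
Independent samples: SE of the difference = √(SE₁² + SE₂²) = √(0.00101761 + 0.0007997584) = 0.04263.
z* for 90% confidence is 1.645, so the margin of error is 1.645 × 0.04263 = 0.07013.
Point estimate p̂₁ − p̂₂ = 0.3095 − 0.6000 = -0.2905.
-0.2905 ± 0.07013 → (-0.361, -0.220).

(-0.361, -0.220)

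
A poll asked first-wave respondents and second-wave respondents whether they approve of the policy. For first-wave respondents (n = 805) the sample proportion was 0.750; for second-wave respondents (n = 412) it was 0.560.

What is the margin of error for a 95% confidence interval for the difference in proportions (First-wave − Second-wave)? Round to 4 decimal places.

SE₁ = √(p̂₁(1−p̂₁)/n₁) = √(0.7500·0.2500/805) = 0.01526; SE₂ = √(0.5600·0.4400/412) = 0.02446.
Independent samples: SE of the difference = √(SE₁² + SE₂²) = √(0.0002328676 + 0.0005982916) = 0.02883.
z* for 95% confidence is 1.960, so the margin of error is 1.960 × 0.02883 = 0.05651.

0.0565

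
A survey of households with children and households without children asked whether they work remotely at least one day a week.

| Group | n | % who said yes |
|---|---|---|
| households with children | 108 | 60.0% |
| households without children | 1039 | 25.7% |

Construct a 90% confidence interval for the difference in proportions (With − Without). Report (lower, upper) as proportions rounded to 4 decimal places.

The two standard errors are √(0.6000×0.4000/108) = 0.04714 and √(0.2570×0.7430/1039) = 0.01356.
Because the samples are independent, SE_diff = √(0.04714² + 0.01356²) = 0.04905.
Using z* = 1.645 for 90%, ME = 1.645 × 0.04905 = 0.08069.
p̂₁ − p̂₂ = 0.3430; interval 0.3430 ± 0.08069 gives (0.2623, 0.4237).

(0.2623, 0.4237)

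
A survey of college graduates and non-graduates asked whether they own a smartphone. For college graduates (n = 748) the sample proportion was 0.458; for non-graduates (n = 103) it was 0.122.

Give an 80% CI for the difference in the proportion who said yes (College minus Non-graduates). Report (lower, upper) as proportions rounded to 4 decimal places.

The two standard errors are √(0.4580×0.5420/748) = 0.01822 and √(0.1220×0.8780/103) = 0.03225.
Because the samples are independent, SE_diff = √(0.01822² + 0.03225²) = 0.03704.
Using z* = 1.282 for 80%, ME = 1.282 × 0.03704 = 0.04749.
p̂₁ − p̂₂ = 0.3360; interval 0.3360 ± 0.04749 gives (0.2885, 0.3835).

(0.2885, 0.3835)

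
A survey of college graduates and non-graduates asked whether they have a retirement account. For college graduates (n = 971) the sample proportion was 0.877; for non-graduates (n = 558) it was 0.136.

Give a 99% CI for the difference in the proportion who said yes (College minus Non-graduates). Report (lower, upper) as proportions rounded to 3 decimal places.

(0.695, 0.787)

Each SE is √(p̂(1−p̂)/n): √(0.8770·0.1230/971) = 0.01054 and √(0.1360·0.8640/558) = 0.01451.
SE(p̂₁ − p̂₂) = √(SE₁² + SE₂²) = √(0.0001110916 + 0.0002105401) = 0.01793, since the two samples are independent.
At 99% confidence z* = 2.576; margin = 2.576 × 0.01793 = 0.04619.
The difference is 0.8770 − 0.1360 = 0.7410, so the interval is 0.7410 ± 0.04619 = (0.695, 0.787).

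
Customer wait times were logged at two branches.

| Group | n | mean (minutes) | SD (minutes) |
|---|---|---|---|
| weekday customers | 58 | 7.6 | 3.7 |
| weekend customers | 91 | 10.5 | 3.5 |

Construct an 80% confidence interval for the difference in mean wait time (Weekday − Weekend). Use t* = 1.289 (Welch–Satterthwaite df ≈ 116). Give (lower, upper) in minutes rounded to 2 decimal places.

SE₁ = s₁/√n₁ = 3.7/√58 = 0.4858; SE₂ = 3.5/√91 = 0.3669.
Independent samples, unequal variances: SE_diff = √(SE₁² + SE₂²) = √(0.23600164 + 0.13461561) = 0.6088.
t* = 1.289, so margin of error = 1.289 × 0.6088 = 0.7847.
Difference in means = 7.6 − 10.5 = -2.9000.
-2.9000 ± 0.7847 → (-3.68, -2.12).

(-3.68, -2.12)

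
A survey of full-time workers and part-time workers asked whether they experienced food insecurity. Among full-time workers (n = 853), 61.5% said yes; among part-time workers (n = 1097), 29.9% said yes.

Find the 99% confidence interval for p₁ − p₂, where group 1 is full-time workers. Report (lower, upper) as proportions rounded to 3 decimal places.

(0.260, 0.372)

Each SE is √(p̂(1−p̂)/n): √(0.6150·0.3850/853) = 0.01666 and √(0.2990·0.7010/1097) = 0.01382.
SE(p̂₁ − p̂₂) = √(SE₁² + SE₂²) = √(0.0002775556 + 0.0001909924) = 0.02165, since the two samples are independent.
At 99% confidence z* = 2.576; margin = 2.576 × 0.02165 = 0.05577.
The difference is 0.6150 − 0.2990 = 0.3160, so the interval is 0.3160 ± 0.05577 = (0.260, 0.372).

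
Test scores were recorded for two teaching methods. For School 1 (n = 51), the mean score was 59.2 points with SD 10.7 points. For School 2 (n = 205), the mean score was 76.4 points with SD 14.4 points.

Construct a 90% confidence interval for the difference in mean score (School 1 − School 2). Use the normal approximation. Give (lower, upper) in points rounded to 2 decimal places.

Standard errors of each mean: 10.7/√51 = 1.4983 and 14.4/√205 = 1.0057.
SE(x̄₁ − x̄₂) = √(1.4983² + 1.0057²) = 1.8045 for independent samples with unequal variances.
With z* = 1.645, the margin is 1.645 × 1.8045 = 2.9684.
x̄₁ − x̄₂ = 59.2 − 76.4 = -17.2000; the interval is -17.2000 ± 2.9684 = (-20.17, -14.23).

(-20.17, -14.23)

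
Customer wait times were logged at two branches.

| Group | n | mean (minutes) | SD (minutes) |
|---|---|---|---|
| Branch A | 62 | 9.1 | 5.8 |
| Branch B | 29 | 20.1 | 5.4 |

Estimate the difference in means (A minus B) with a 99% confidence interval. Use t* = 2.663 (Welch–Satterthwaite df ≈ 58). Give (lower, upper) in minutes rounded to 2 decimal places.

Standard errors of each mean: 5.8/√62 = 0.7366 and 5.4/√29 = 1.0028.
SE(x̄₁ − x̄₂) = √(0.7366² + 1.0028²) = 1.2443 for independent samples with unequal variances.
With t* = 2.663, the margin is 2.663 × 1.2443 = 3.3136.
x̄₁ − x̄₂ = 9.1 − 20.1 = -11.0000; the interval is -11.0000 ± 3.3136 = (-14.31, -7.69).

(-14.31, -7.69)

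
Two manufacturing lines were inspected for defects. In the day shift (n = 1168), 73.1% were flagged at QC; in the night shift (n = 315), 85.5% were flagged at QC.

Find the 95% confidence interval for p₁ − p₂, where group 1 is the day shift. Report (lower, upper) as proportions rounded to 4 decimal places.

SE₁ = √(p̂₁(1−p̂₁)/n₁) = √(0.7310·0.2690/1168) = 0.01298; SE₂ = √(0.8550·0.1450/315) = 0.01984.
Independent samples: SE of the difference = √(SE₁² + SE₂²) = √(0.0001684804 + 0.0003936256) = 0.02371.
z* for 95% confidence is 1.960, so the margin of error is 1.960 × 0.02371 = 0.04647.
Point estimate p̂₁ − p̂₂ = 0.7310 − 0.8550 = -0.1240.
-0.1240 ± 0.04647 → (-0.1705, -0.0775).

(-0.1705, -0.0775)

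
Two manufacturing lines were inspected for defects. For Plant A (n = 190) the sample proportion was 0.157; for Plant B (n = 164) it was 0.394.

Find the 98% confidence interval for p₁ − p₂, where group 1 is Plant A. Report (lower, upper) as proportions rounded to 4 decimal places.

SE₁ = √(p̂₁(1−p̂₁)/n₁) = √(0.1570·0.8430/190) = 0.02639; SE₂ = √(0.3940·0.6060/164) = 0.03816.
Independent samples: SE of the difference = √(SE₁² + SE₂²) = √(0.0006964321 + 0.0014561856) = 0.04640.
z* for 98% confidence is 2.326, so the margin of error is 2.326 × 0.04640 = 0.10793.
Point estimate p̂₁ − p̂₂ = 0.1570 − 0.3940 = -0.2370.
-0.2370 ± 0.10793 → (-0.3449, -0.1291).

(-0.3449, -0.1291)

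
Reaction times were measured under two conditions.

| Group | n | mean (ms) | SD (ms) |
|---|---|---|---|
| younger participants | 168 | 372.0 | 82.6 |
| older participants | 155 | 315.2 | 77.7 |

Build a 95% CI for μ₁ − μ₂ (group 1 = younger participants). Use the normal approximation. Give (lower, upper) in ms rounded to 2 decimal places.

(39.32, 74.28)

Standard errors of each mean: 82.6/√168 = 6.3727 and 77.7/√155 = 6.2410.
SE(x̄₁ − x̄₂) = √(6.3727² + 6.2410²) = 8.9197 for independent samples with unequal variances.
With z* = 1.960, the margin is 1.960 × 8.9197 = 17.4826.
x̄₁ − x̄₂ = 372.0 − 315.2 = 56.8000; the interval is 56.8000 ± 17.4826 = (39.32, 74.28).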